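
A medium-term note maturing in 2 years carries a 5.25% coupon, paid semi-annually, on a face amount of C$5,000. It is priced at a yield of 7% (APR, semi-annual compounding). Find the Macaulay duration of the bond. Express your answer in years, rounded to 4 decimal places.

1.9231 years

Periodic yield y = 0.035. Discount each cash flow and weight by its period:
  t   CF        PV=CF/(1+0.035)^t    t·PV
  1       131.25       126.8116       126.8116
  2       131.25       122.5233       245.0466
  3       131.25       118.3800       355.1399
  4     5,131.25     4,471.5879    17,886.3517
  Σ                  4,839.3028    18,613.3498
Price P = Σ PV = 4,839.3028.
Macaulay duration = Σ(t·PV) / P = 18,613.3498 / 4,839.3028 = 3.84629 half-year periods.
In years: 3.84629 / 2 = 1.92314 years.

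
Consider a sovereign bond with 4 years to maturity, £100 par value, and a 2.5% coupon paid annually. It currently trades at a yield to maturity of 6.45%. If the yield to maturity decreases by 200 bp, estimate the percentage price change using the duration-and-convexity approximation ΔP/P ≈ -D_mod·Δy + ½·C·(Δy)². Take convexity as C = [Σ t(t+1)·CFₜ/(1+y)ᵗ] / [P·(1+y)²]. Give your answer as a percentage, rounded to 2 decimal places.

With y = 0.0645:
  t   CF        PV=CF/(1+0.0645)^t    t·PV        t(t+1)·PV
  1         2.50         2.3485         2.3485           4.6970
  2         2.50         2.2062         4.4124          13.2373
  3         2.50         2.0725         6.2176          24.8705
  4       102.50        79.8254       319.3017       1,596.5084
  Σ                     86.4527       332.2803       1,639.3132
P = 86.4527; D_Mac = 3.84349 yrs; D_mod = 3.61061 yrs; C = 16.73370.
Duration effect: -3.61061 × (-0.02) = +0.072212
Convexity effect: 0.5 × 16.73370 × (-0.02)² = +0.0033467
ΔP/P ≈ +0.072212 + 0.0033467 = +0.075559 = +7.5559%.

+7.56%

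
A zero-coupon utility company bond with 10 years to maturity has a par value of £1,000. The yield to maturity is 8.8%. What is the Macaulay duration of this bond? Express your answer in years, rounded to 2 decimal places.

A zero-coupon bond has a single cash flow at maturity, so its Macaulay duration equals its maturity: 10 years.

10.00 years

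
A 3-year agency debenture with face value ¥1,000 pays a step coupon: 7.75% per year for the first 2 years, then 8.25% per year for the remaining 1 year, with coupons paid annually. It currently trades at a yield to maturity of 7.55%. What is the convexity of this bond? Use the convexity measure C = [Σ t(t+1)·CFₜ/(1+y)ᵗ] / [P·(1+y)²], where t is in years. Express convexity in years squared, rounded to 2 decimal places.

With y = 0.0755:
  t   CF        PV=CF/(1+0.0755)^t    t·PV        t(t+1)·PV
  1        77.50        72.0595        72.0595         144.1190
  2        77.50        67.0009       134.0019         402.0056
  3     1,082.50       870.1551     2,610.4652      10,441.8610
  Σ                  1,009.2155     2,816.5266      10,987.9856
P = 1,009.2155.
Convexity = Σ t(t+1)·PV / [P·(1+y)²] = 10,987.9856 / (1,009.2155 × 1.156700) = 9.41268.

9.41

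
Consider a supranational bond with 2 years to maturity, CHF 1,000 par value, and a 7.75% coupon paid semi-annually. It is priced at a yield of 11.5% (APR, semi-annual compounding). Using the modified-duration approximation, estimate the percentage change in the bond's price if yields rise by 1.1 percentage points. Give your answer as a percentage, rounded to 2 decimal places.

Periodic yield y = 0.0575. Modified duration first:
  t   CF        PV=CF/(1+0.0575)^t    t·PV
  1        38.75        36.6430        36.6430
  2        38.75        34.6506        69.3012
  3        38.75        32.7665        98.2996
  4     1,038.75       830.5954     3,322.3817
  Σ                    934.6556     3,526.6256
P = 934.6556; D_Mac = 3.77318 half-year periods = 1.88659 yrs; D_mod = 1.88659/(1+0.0575) = 1.78401 yrs.
ΔP/P ≈ -D_mod · Δy = -1.78401 × (+0.011) = -0.019624 = -1.9624%.

-1.96%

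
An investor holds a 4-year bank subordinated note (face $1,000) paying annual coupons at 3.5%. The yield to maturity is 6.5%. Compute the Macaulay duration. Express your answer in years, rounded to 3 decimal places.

3.789 years

Periodic yield y = 0.065. Discount each cash flow and weight by its year:
  t   CF        PV=CF/(1+0.065)^t    t·PV
  1        35.00        32.8638        32.8638
  2        35.00        30.8581        61.7161
  3        35.00        28.9747        86.9242
  4     1,035.00       804.5294     3,218.1176
  Σ                    897.2260     3,399.6218
Price P = Σ PV = 897.2260.
Macaulay duration = Σ(t·PV) / P = 3,399.6218 / 897.2260 = 3.78904 years.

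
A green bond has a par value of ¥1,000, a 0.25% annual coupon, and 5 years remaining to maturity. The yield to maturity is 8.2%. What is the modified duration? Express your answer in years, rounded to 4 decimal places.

4.5921 years

Periodic yield y = 0.082. First find Macaulay duration:
  t   CF        PV=CF/(1+0.082)^t    t·PV
  1         2.50         2.3105         2.3105
  2         2.50         2.1354         4.2709
  3         2.50         1.9736         5.9208
  4         2.50         1.8240         7.2961
  5     1,002.50       676.0022     3,380.0108
  Σ                    684.2457     3,399.8090
P = 684.2457; Macaulay duration = 3,399.8090 / 684.2457 = 4.96870 years.
Modified duration = D_Mac / (1 + y) = 4.96870 / 1.082 = 4.59214 years.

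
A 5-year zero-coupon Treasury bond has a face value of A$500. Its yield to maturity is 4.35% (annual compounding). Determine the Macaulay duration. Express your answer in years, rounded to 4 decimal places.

5.0000 years

A zero-coupon bond has a single cash flow at maturity, so its Macaulay duration equals its maturity: 5 years.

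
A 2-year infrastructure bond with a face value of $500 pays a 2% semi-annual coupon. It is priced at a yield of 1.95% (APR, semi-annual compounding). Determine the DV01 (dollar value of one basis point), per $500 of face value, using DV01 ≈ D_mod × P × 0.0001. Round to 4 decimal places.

Periodic yield y = 0.00975.
  t   CF        PV=CF/(1+0.00975)^t    t·PV
  1         5.00         4.9517         4.9517
  2         5.00         4.9039         9.8078
  3         5.00         4.8566        14.5697
  4       505.00       485.7759     1,943.1034
  Σ                    500.4880     1,972.4327
P = 500.4880; D_Mac = 3.94102 half-year periods = 1.97051 yrs; D_mod = 1.95148 yrs.
DV01 ≈ 1.95148 × 500.4880 × 0.0001 = 0.097669.

$0.0977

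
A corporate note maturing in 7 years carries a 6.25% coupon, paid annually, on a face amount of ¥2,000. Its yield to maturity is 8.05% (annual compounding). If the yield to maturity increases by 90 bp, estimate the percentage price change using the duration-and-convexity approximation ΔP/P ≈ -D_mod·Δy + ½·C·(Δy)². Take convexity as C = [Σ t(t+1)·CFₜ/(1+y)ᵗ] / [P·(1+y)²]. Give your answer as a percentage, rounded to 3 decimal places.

With y = 0.0805:
  t   CF        PV=CF/(1+0.0805)^t    t·PV        t(t+1)·PV
  1       125.00       115.6872       115.6872         231.3744
  2       125.00       107.0682       214.1364         642.4092
  3       125.00        99.0913       297.2740       1,189.0961
  4       125.00        91.7088       366.8351       1,834.1757
  5       125.00        84.8762       424.3812       2,546.2873
  6       125.00        78.5527       471.3165       3,299.2154
  7     2,125.00     1,235.9063     8,651.3439      69,210.7512
  Σ                  1,812.8908    10,540.9743      78,953.3092
P = 1,812.8908; D_Mac = 5.81446 yrs; D_mod = 5.38126 yrs; C = 37.30346.
Duration effect: -5.38126 × (+0.009) = -0.048431
Convexity effect: 0.5 × 37.30346 × (0.009)² = +0.0015108
ΔP/P ≈ -0.048431 + 0.0015108 = -0.046921 = -4.6921%.

-4.692%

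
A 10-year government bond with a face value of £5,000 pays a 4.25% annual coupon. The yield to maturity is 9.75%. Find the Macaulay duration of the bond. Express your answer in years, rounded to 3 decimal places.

7.892 years

Periodic yield y = 0.0975. Discount each cash flow and weight by its year:
  t   CF        PV=CF/(1+0.0975)^t    t·PV
  1       212.50       193.6219       193.6219
  2       212.50       176.4208       352.8417
  3       212.50       160.7479       482.2437
  4       212.50       146.4673       585.8694
  5       212.50       133.4554       667.2772
  6       212.50       121.5995       729.5970
  7       212.50       110.7968       775.5776
  8       212.50       100.9538       807.6305
  9       212.50        91.9852       827.8672
  10    5,212.50     2,055.8943    20,558.9428
  Σ                  3,291.9430    25,981.4690
Price P = Σ PV = 3,291.9430.
Macaulay duration = Σ(t·PV) / P = 25,981.4690 / 3,291.9430 = 7.89244 years.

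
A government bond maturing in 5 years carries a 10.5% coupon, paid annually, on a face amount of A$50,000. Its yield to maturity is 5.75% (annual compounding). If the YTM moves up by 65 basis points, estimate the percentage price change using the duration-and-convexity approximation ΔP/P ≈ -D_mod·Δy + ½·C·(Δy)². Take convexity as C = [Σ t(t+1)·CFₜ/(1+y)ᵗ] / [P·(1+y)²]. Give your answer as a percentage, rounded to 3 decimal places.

With y = 0.0575:
  t   CF        PV=CF/(1+0.0575)^t    t·PV        t(t+1)·PV
  1     5,250.00     4,964.5390     4,964.5390       9,929.0780
  2     5,250.00     4,694.5995     9,389.1991      28,167.5972
  3     5,250.00     4,439.3376    13,318.0129      53,272.0514
  4     5,250.00     4,197.9552    16,791.8208      83,959.1039
  5    55,250.00    41,776.3413   208,881.7063   1,253,290.2378
  Σ                 60,072.7726   253,345.2780   1,428,618.0684
P = 60,072.7726; D_Mac = 4.21731 yrs; D_mod = 3.98800 yrs; C = 21.26560.
Duration effect: -3.98800 × (+0.0065) = -0.025922
Convexity effect: 0.5 × 21.26560 × (0.0065)² = +0.0004492
ΔP/P ≈ -0.025922 + 0.0004492 = -0.025473 = -2.5473%.

-2.547%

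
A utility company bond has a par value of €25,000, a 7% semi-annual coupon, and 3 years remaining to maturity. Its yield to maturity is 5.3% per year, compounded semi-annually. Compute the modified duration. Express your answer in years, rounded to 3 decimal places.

2.693 years

Periodic yield y = 0.0265. First find Macaulay duration:
  t   CF        PV=CF/(1+0.0265)^t    t·PV
  1       875.00       852.4111       852.4111
  2       875.00       830.4054     1,660.8107
  3       875.00       808.9677     2,426.9032
  4       875.00       788.0835     3,152.3340
  5       875.00       767.7384     3,838.6922
  6    25,875.00    22,117.0213   132,702.1278
  Σ                 26,164.6274   144,633.2790
P = 26,164.6274; Macaulay duration = 144,633.2790 / 26,164.6274 = 5.52782 half-year periods = 2.76391 years.
Modified duration = D_Mac / (1 + y) = 2.76391 / 1.0265 = 2.69256 years.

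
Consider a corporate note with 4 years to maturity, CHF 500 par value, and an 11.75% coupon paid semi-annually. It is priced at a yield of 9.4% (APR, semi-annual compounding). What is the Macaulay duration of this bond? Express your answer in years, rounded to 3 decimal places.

Periodic yield y = 0.047. Discount each cash flow and weight by its period:
  t   CF        PV=CF/(1+0.047)^t    t·PV
  1       29.375        28.0564        28.0564
  2       29.375        26.7969        53.5938
  3       29.375        25.5940        76.7819
  4       29.375        24.4451        97.7802
  5       29.375        23.3477       116.7386
  6       29.375        22.2996       133.7978
  7       29.375        21.2986       149.0902
  8      529.375       366.5979     2,932.7832
  Σ                    538.4362     3,588.6222
Price P = Σ PV = 538.4362.
Macaulay duration = Σ(t·PV) / P = 3,588.6222 / 538.4362 = 6.66490 half-year periods.
In years: 6.66490 / 2 = 3.33245 years.

3.332 years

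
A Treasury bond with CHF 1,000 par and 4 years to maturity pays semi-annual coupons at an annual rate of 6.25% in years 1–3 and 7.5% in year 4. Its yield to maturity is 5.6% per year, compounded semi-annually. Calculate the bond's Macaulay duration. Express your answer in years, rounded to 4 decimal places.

3.6073 years

Periodic yield y = 0.028. Discount each cash flow and weight by its period:
  t   CF        PV=CF/(1+0.028)^t    t·PV
  1        31.25        30.3988        30.3988
  2        31.25        29.5708        59.1417
  3        31.25        28.7654        86.2963
  4        31.25        27.9819       111.9277
  5        31.25        27.2198       136.0988
  6        31.25        26.4784       158.8703
  7        37.50        30.9086       216.3603
  8     1,037.50       831.8465     6,654.7719
  Σ                  1,033.1703     7,453.8658
Price P = Σ PV = 1,033.1703.
Macaulay duration = Σ(t·PV) / P = 7,453.8658 / 1,033.1703 = 7.21456 half-year periods.
In years: 7.21456 / 2 = 3.60728 years.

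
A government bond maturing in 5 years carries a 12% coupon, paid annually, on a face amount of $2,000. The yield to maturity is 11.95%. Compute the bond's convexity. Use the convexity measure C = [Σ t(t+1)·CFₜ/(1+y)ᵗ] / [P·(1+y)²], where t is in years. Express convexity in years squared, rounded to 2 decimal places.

17.88

With y = 0.1195:
  t   CF        PV=CF/(1+0.1195)^t    t·PV        t(t+1)·PV
  1       240.00       214.3814       214.3814         428.7628
  2       240.00       191.4975       382.9949       1,148.9848
  3       240.00       171.0563       513.1688       2,052.6750
  4       240.00       152.7970       611.1880       3,055.9402
  5     2,240.00     1,273.8771     6,369.3855      38,216.3128
  Σ                  2,003.6092     8,091.1186      44,902.6757
P = 2,003.6092.
Convexity = Σ t(t+1)·PV / [P·(1+y)²] = 44,902.6757 / (2,003.6092 × 1.253280) = 17.88179.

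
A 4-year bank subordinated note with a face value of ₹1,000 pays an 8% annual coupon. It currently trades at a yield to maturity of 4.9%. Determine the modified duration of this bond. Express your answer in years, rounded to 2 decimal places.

Periodic yield y = 0.049. First find Macaulay duration:
  t   CF        PV=CF/(1+0.049)^t    t·PV
  1        80.00        76.2631        76.2631
  2        80.00        72.7008       145.4015
  3        80.00        69.3048       207.9145
  4     1,080.00       891.9116     3,567.6463
  Σ                  1,110.1803     3,997.2255
P = 1,110.1803; Macaulay duration = 3,997.2255 / 1,110.1803 = 3.60052 years.
Modified duration = D_Mac / (1 + y) = 3.60052 / 1.049 = 3.43233 years.

3.43 years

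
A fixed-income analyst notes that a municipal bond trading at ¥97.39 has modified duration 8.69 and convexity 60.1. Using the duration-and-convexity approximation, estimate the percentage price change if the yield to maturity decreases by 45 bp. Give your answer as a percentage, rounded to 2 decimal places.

Duration effect: -D_mod·Δy = -8.69 × (-0.0045) = +0.039105
Convexity effect: ½·C·(Δy)² = 0.5 × 60.1 × (-0.0045)² = +0.0006085125
ΔP/P ≈ +0.039105 + 0.0006085125 = +0.0397135125
= +3.97135125%.

+3.97%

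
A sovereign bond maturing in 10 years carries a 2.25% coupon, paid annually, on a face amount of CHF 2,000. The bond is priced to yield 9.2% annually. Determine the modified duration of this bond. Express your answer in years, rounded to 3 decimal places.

Periodic yield y = 0.092. First find Macaulay duration:
  t   CF        PV=CF/(1+0.092)^t    t·PV
  1        45.00        41.2088        41.2088
  2        45.00        37.7370        75.4740
  3        45.00        34.5577       103.6730
  4        45.00        31.6462       126.5849
  5        45.00        28.9801       144.9003
  6        45.00        26.5385       159.2311
  7        45.00        24.3027       170.1187
  8        45.00        22.2552       178.0416
  9        45.00        20.3802       183.4219
  10    2,045.00       848.1388     8,481.3879
  Σ                  1,115.7451     9,664.0423
P = 1,115.7451; Macaulay duration = 9,664.0423 / 1,115.7451 = 8.66151 years.
Modified duration = D_Mac / (1 + y) = 8.66151 / 1.092 = 7.93179 years.

7.932 years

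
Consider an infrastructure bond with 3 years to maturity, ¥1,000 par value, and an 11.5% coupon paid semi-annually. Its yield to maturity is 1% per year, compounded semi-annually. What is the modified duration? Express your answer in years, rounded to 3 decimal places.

2.661 years

Periodic yield y = 0.005. First find Macaulay duration:
  t   CF        PV=CF/(1+0.005)^t    t·PV
  1        57.50        57.2139        57.2139
  2        57.50        56.9293       113.8586
  3        57.50        56.6461       169.9382
  4        57.50        56.3642       225.4569
  5        57.50        56.0838       280.4191
  6     1,057.50     1,026.3229     6,157.9372
  Σ                  1,309.5602     7,004.8239
P = 1,309.5602; Macaulay duration = 7,004.8239 / 1,309.5602 = 5.34899 half-year periods = 2.67449 years.
Modified duration = D_Mac / (1 + y) = 2.67449 / 1.005 = 2.66119 years.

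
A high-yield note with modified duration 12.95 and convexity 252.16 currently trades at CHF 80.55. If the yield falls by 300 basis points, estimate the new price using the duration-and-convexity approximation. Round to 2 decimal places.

Duration effect: -D_mod·Δy = -12.95 × (-0.03) = +0.388500
Convexity effect: ½·C·(Δy)² = 0.5 × 252.16 × (-0.03)² = +0.1134720
ΔP/P ≈ +0.388500 + 0.1134720 = +0.501972
New price ≈ 80.55 × (1 + 0.501972) = 120.9838446.

CHF 120.98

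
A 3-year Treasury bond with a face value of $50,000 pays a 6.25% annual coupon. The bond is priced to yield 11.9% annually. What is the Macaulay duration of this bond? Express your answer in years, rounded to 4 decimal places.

Periodic yield y = 0.119. Discount each cash flow and weight by its year:
  t   CF        PV=CF/(1+0.119)^t    t·PV
  1     3,125.00     2,792.6720     2,792.6720
  2     3,125.00     2,495.6855     4,991.3709
  3    53,125.00    37,914.7925   113,744.3775
  Σ                 43,203.1500   121,528.4204
Price P = Σ PV = 43,203.1500.
Macaulay duration = Σ(t·PV) / P = 121,528.4204 / 43,203.1500 = 2.81295 years.

2.8130 years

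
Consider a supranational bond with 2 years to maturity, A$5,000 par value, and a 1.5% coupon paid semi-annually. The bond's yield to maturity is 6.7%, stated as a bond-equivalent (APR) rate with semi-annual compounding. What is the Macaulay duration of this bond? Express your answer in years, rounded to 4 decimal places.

1.9764 years

Periodic yield y = 0.0335. Discount each cash flow and weight by its period:
  t   CF        PV=CF/(1+0.0335)^t    t·PV
  1        37.50        36.2845        36.2845
  2        37.50        35.1083        70.2167
  3        37.50        33.9703       101.9110
  4     5,037.50     4,415.4313    17,661.7253
  Σ                  4,520.7945    17,870.1375
Price P = Σ PV = 4,520.7945.
Macaulay duration = Σ(t·PV) / P = 17,870.1375 / 4,520.7945 = 3.95288 half-year periods.
In years: 3.95288 / 2 = 1.97644 years.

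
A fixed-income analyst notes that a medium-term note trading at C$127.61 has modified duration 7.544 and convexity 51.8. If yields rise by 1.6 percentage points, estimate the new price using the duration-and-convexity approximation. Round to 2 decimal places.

C$113.05

Duration effect: -D_mod·Δy = -7.544 × (+0.016) = -0.120704
Convexity effect: ½·C·(Δy)² = 0.5 × 51.8 × (0.016)² = +0.0066304
ΔP/P ≈ -0.120704 + 0.0066304 = -0.1140736
New price ≈ 127.61 × (1 - 0.1140736) = 113.053067904.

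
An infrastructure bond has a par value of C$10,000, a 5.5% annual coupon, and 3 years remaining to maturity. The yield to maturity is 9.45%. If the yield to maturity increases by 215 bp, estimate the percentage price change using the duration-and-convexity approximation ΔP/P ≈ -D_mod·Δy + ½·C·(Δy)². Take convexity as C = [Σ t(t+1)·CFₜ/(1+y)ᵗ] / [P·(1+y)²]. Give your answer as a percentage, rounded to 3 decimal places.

With y = 0.0945:
  t   CF        PV=CF/(1+0.0945)^t    t·PV        t(t+1)·PV
  1       550.00       502.5126       502.5126       1,005.0251
  2       550.00       459.1252       918.2505       2,754.7514
  3    10,550.00     8,046.4657    24,139.3970      96,557.5879
  Σ                  9,008.1034    25,560.1600     100,317.3644
P = 9,008.1034; D_Mac = 2.83746 yrs; D_mod = 2.59247 yrs; C = 9.29632.
Duration effect: -2.59247 × (+0.0215) = -0.055738
Convexity effect: 0.5 × 9.29632 × (0.0215)² = +0.0021486
ΔP/P ≈ -0.055738 + 0.0021486 = -0.053590 = -5.3590%.

-5.359%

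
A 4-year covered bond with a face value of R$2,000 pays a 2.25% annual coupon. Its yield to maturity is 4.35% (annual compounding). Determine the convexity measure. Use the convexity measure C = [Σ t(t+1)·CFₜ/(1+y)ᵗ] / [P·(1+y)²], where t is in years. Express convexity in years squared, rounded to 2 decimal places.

With y = 0.0435:
  t   CF        PV=CF/(1+0.0435)^t    t·PV        t(t+1)·PV
  1        45.00        43.1241        43.1241          86.2482
  2        45.00        41.3264        82.6528         247.9584
  3        45.00        39.6036       118.8109         475.2437
  4     2,045.00     1,724.7395     6,898.9578      34,494.7891
  Σ                  1,848.7936     7,143.5457      35,304.2395
P = 1,848.7936.
Convexity = Σ t(t+1)·PV / [P·(1+y)²] = 35,304.2395 / (1,848.7936 × 1.088892) = 17.53693.

17.54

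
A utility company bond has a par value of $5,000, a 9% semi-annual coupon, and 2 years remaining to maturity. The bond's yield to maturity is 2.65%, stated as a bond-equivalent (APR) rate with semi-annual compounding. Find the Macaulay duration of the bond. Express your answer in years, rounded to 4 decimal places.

Periodic yield y = 0.01325. Discount each cash flow and weight by its period:
  t   CF        PV=CF/(1+0.01325)^t    t·PV
  1       225.00       222.0577       222.0577
  2       225.00       219.1539       438.3079
  3       225.00       216.2881       648.8644
  4     5,225.00     4,957.0106    19,828.0423
  Σ                  5,614.5104    21,137.2723
Price P = Σ PV = 5,614.5104.
Macaulay duration = Σ(t·PV) / P = 21,137.2723 / 5,614.5104 = 3.76476 half-year periods.
In years: 3.76476 / 2 = 1.88238 years.

1.8824 years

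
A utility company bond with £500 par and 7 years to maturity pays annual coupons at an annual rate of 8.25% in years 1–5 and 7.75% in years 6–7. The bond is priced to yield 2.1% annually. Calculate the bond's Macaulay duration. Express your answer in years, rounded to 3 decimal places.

Periodic yield y = 0.021. Discount each cash flow and weight by its year:
  t   CF        PV=CF/(1+0.021)^t    t·PV
  1        41.25        40.4016        40.4016
  2        41.25        39.5706        79.1412
  3        41.25        38.7567       116.2701
  4        41.25        37.9595       151.8382
  5        41.25        37.1788       185.8939
  6        38.75        34.2072       205.2431
  7       538.75       465.8082     3,260.6571
  Σ                    693.8825     4,039.4451
Price P = Σ PV = 693.8825.
Macaulay duration = Σ(t·PV) / P = 4,039.4451 / 693.8825 = 5.82151 years.

5.822 years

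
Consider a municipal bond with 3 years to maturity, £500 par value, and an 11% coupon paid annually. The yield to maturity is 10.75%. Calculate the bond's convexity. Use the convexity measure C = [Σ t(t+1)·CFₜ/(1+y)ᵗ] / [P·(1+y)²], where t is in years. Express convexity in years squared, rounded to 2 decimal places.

With y = 0.1075:
  t   CF        PV=CF/(1+0.1075)^t    t·PV        t(t+1)·PV
  1        55.00        49.6614        49.6614          99.3228
  2        55.00        44.8410        89.6820         269.0460
  3       555.00       408.5656     1,225.6967       4,902.7870
  Σ                    503.0680     1,365.0401       5,271.1557
P = 503.0680.
Convexity = Σ t(t+1)·PV / [P·(1+y)²] = 5,271.1557 / (503.0680 × 1.226556) = 8.54263.

8.54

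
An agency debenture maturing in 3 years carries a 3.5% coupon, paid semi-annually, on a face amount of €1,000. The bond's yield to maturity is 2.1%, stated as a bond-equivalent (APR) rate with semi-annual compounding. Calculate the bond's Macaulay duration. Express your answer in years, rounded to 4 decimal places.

2.8769 years

Periodic yield y = 0.0105. Discount each cash flow and weight by its period:
  t   CF        PV=CF/(1+0.0105)^t    t·PV
  1        17.50        17.3182        17.3182
  2        17.50        17.1382        34.2764
  3        17.50        16.9601        50.8804
  4        17.50        16.7839        67.1356
  5        17.50        16.6095        83.0475
  6     1,017.50       955.6888     5,734.1330
  Σ                  1,040.4987     5,986.7910
Price P = Σ PV = 1,040.4987.
Macaulay duration = Σ(t·PV) / P = 5,986.7910 / 1,040.4987 = 5.75377 half-year periods.
In years: 5.75377 / 2 = 2.87689 years.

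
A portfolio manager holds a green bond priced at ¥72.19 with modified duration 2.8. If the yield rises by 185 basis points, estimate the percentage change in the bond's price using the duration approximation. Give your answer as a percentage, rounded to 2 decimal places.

Duration approximation: ΔP/P ≈ -D_mod · Δy = -2.8 × (+0.0185) = -0.051800.
As a percentage: -5.1800%.

-5.18%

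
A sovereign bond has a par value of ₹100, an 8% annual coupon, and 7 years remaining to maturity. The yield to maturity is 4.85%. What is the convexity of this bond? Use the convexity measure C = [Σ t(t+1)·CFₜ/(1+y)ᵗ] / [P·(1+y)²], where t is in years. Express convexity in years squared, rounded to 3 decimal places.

With y = 0.0485:
  t   CF        PV=CF/(1+0.0485)^t    t·PV        t(t+1)·PV
  1         8.00         7.6299         7.6299          15.2599
  2         8.00         7.2770        14.5540          43.6621
  3         8.00         6.9404        20.8212          83.2848
  4         8.00         6.6194        26.4775         132.3873
  5         8.00         6.3132        31.5659         189.3952
  6         8.00         6.0211        36.1269         252.8883
  7       108.00        77.5255       542.6787       4,341.4294
  Σ                    118.3266       679.8541       5,058.3069
P = 118.3266.
Convexity = Σ t(t+1)·PV / [P·(1+y)²] = 5,058.3069 / (118.3266 × 1.099352) = 38.88535.

38.885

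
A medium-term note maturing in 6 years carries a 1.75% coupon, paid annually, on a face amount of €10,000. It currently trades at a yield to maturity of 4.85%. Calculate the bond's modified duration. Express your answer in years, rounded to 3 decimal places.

Periodic yield y = 0.0485. First find Macaulay duration:
  t   CF        PV=CF/(1+0.0485)^t    t·PV
  1       175.00       166.9051       166.9051
  2       175.00       159.1846       318.3693
  3       175.00       151.8213       455.4639
  4       175.00       144.7986       579.1943
  5       175.00       138.1007       690.5035
  6    10,175.00     7,658.1490    45,948.8937
  Σ                  8,418.9593    48,159.3299
P = 8,418.9593; Macaulay duration = 48,159.3299 / 8,418.9593 = 5.72034 years.
Modified duration = D_Mac / (1 + y) = 5.72034 / 1.0485 = 5.45574 years.

5.456 years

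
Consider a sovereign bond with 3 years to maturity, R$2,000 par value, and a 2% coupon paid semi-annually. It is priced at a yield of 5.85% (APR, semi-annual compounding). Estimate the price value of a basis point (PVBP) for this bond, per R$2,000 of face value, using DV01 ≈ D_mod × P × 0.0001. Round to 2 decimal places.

Periodic yield y = 0.02925.
  t   CF        PV=CF/(1+0.02925)^t    t·PV
  1        20.00        19.4316        19.4316
  2        20.00        18.8794        37.7588
  3        20.00        18.3429        55.0286
  4        20.00        17.8216        71.2864
  5        20.00        17.3151        86.5756
  6     2,020.00     1,699.1281    10,194.7684
  Σ                  1,790.9187    10,464.8495
P = 1,790.9187; D_Mac = 5.84329 half-year periods = 2.92164 yrs; D_mod = 2.83861 yrs.
DV01 ≈ 2.83861 × 1,790.9187 × 0.0001 = 0.508373.

R$0.51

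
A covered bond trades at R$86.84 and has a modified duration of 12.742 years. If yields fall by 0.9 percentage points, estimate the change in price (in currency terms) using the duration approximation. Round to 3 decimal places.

Duration approximation: ΔP/P ≈ -D_mod · Δy = -12.742 × (-0.009) = +0.114678.
ΔP ≈ 86.84 × (+0.114678) = +9.95863752.

+R$9.959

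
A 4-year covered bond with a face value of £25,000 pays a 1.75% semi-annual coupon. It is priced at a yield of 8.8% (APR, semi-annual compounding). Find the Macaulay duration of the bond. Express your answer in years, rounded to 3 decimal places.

Periodic yield y = 0.044. Discount each cash flow and weight by its period:
  t   CF        PV=CF/(1+0.044)^t    t·PV
  1       218.75       209.5307       209.5307
  2       218.75       200.6999       401.3997
  3       218.75       192.2412       576.7237
  4       218.75       184.1391       736.5565
  5       218.75       176.3785       881.8923
  6       218.75       168.9449     1,013.6694
  7       218.75       161.8246     1,132.7723
  8    25,218.75    17,869.7949   142,958.3589
  Σ                 19,163.5537   147,910.9035
Price P = Σ PV = 19,163.5537.
Macaulay duration = Σ(t·PV) / P = 147,910.9035 / 19,163.5537 = 7.71834 half-year periods.
In years: 7.71834 / 2 = 3.85917 years.

3.859 years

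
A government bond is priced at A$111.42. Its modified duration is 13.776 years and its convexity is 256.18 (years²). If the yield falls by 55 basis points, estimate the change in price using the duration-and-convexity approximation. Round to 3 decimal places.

Duration effect: -D_mod·Δy = -13.776 × (-0.0055) = +0.075768
Convexity effect: ½·C·(Δy)² = 0.5 × 256.18 × (-0.0055)² = +0.0038747225
ΔP/P ≈ +0.075768 + 0.0038747225 = +0.0796427225
ΔP ≈ 111.42 × (+0.0796427225) = +8.87379214095.

+A$8.874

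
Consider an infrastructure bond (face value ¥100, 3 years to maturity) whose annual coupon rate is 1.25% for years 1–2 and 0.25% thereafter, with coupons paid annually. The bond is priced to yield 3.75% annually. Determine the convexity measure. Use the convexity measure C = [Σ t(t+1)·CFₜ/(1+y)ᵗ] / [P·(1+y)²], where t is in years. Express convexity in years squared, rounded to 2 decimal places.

With y = 0.0375:
  t   CF        PV=CF/(1+0.0375)^t    t·PV        t(t+1)·PV
  1         1.25         1.2048         1.2048           2.4096
  2         1.25         1.1613         2.3225           6.9676
  3       100.25        89.7677       269.3031       1,077.2123
  Σ                     92.1338       272.8304       1,086.5896
P = 92.1338.
Convexity = Σ t(t+1)·PV / [P·(1+y)²] = 1,086.5896 / (92.1338 × 1.076406) = 10.95646.

10.96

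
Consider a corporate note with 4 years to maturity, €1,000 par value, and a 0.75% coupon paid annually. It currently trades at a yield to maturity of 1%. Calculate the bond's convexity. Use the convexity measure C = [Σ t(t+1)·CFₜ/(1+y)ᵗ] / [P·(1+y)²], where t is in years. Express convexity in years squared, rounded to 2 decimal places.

With y = 0.01:
  t   CF        PV=CF/(1+0.01)^t    t·PV        t(t+1)·PV
  1         7.50         7.4257         7.4257          14.8515
  2         7.50         7.3522        14.7044          44.1133
  3         7.50         7.2794        21.8383          87.3531
  4     1,007.50       968.1877     3,872.7508      19,363.7539
  Σ                    990.2451     3,916.7192      19,510.0719
P = 990.2451.
Convexity = Σ t(t+1)·PV / [P·(1+y)²] = 19,510.0719 / (990.2451 × 1.020100) = 19.31405.

19.31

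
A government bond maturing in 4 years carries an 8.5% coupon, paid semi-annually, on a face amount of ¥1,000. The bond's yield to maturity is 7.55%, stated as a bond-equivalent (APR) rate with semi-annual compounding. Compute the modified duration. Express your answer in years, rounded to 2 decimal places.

Periodic yield y = 0.03775. First find Macaulay duration:
  t   CF        PV=CF/(1+0.03775)^t    t·PV
  1        42.50        40.9540        40.9540
  2        42.50        39.4642        78.9284
  3        42.50        38.0286       114.0859
  4        42.50        36.6453       146.5811
  5        42.50        35.3122       176.5612
  6        42.50        34.0277       204.1661
  7        42.50        32.7899       229.5291
  8     1,042.50       775.0579     6,200.4629
  Σ                  1,032.2798     7,191.2688
P = 1,032.2798; Macaulay duration = 7,191.2688 / 1,032.2798 = 6.96640 half-year periods = 3.48320 years.
Modified duration = D_Mac / (1 + y) = 3.48320 / 1.03775 = 3.35649 years.

3.36 years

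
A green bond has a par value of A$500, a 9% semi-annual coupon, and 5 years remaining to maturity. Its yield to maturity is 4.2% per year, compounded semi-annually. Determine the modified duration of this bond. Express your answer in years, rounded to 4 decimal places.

Periodic yield y = 0.021. First find Macaulay duration:
  t   CF        PV=CF/(1+0.021)^t    t·PV
  1        22.50        22.0372        22.0372
  2        22.50        21.5840        43.1679
  3        22.50        21.1400        63.4200
  4        22.50        20.7052        82.8208
  5        22.50        20.2793       101.3967
  6        22.50        19.8622       119.1734
  7        22.50        19.4537       136.1759
  8        22.50        19.0536       152.4286
  9        22.50        18.6617       167.9552
  10      522.50       424.4523     4,244.5228
  Σ                    607.2292     5,133.0987
P = 607.2292; Macaulay duration = 5,133.0987 / 607.2292 = 8.45331 half-year periods = 4.22666 years.
Modified duration = D_Mac / (1 + y) = 4.22666 / 1.021 = 4.13972 years.

4.1397 years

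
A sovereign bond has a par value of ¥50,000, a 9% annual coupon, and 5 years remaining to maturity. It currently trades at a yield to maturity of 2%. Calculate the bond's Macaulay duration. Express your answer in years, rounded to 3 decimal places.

4.349 years

Periodic yield y = 0.02. Discount each cash flow and weight by its year:
  t   CF        PV=CF/(1+0.02)^t    t·PV
  1     4,500.00     4,411.7647     4,411.7647
  2     4,500.00     4,325.2595     8,650.5190
  3     4,500.00     4,240.4505    12,721.3515
  4     4,500.00     4,157.3044    16,629.2177
  5    54,500.00    49,362.3291   246,811.6457
  Σ                 66,497.1083   289,224.4986
Price P = Σ PV = 66,497.1083.
Macaulay duration = Σ(t·PV) / P = 289,224.4986 / 66,497.1083 = 4.34943 years.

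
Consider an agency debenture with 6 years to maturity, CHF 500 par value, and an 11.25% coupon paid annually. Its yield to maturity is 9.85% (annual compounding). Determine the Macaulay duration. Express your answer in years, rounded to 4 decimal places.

Periodic yield y = 0.0985. Discount each cash flow and weight by its year:
  t   CF        PV=CF/(1+0.0985)^t    t·PV
  1        56.25        51.2062        51.2062
  2        56.25        46.6146        93.2293
  3        56.25        42.4348       127.3045
  4        56.25        38.6298       154.5191
  5        56.25        35.1659       175.8297
  6       556.25       316.5699     1,899.4196
  Σ                    530.6213     2,501.5083
Price P = Σ PV = 530.6213.
Macaulay duration = Σ(t·PV) / P = 2,501.5083 / 530.6213 = 4.71430 years.

4.7143 years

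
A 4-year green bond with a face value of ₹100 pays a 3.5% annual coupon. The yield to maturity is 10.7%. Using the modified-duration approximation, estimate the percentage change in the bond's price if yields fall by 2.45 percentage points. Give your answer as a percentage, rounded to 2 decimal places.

Periodic yield y = 0.107. Modified duration first:
  t   CF        PV=CF/(1+0.107)^t    t·PV
  1         3.50         3.1617         3.1617
  2         3.50         2.8561         5.7122
  3         3.50         2.5800         7.7401
  4       103.50        68.9207       275.6829
  Σ                     77.5186       292.2969
P = 77.5186; D_Mac = 3.77067 yrs; D_mod = 3.77067/(1+0.107) = 3.40621 yrs.
ΔP/P ≈ -D_mod · Δy = -3.40621 × (-0.0245) = +0.083452 = +8.3452%.

+8.35%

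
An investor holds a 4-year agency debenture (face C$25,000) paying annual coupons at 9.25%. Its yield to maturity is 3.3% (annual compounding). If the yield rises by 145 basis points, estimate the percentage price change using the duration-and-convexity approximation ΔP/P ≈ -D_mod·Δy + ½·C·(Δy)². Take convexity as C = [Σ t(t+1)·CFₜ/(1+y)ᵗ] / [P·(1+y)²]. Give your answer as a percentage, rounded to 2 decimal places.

-4.84%

With y = 0.033:
  t   CF        PV=CF/(1+0.033)^t    t·PV        t(t+1)·PV
  1     2,312.50     2,238.6254     2,238.6254       4,477.2507
  2     2,312.50     2,167.1107     4,334.2214      13,002.6643
  3     2,312.50     2,097.8806     6,293.6419      25,174.5678
  4    27,312.50    23,986.1292    95,944.5167     479,722.5835
  Σ                 30,489.7459   108,811.0054     522,377.0663
P = 30,489.7459; D_Mac = 3.56877 yrs; D_mod = 3.45477 yrs; C = 16.05572.
Duration effect: -3.45477 × (+0.0145) = -0.050094
Convexity effect: 0.5 × 16.05572 × (0.0145)² = +0.0016879
ΔP/P ≈ -0.050094 + 0.0016879 = -0.048406 = -4.8406%.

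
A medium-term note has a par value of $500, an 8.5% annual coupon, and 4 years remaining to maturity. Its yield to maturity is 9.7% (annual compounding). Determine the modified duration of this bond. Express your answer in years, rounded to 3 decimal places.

Periodic yield y = 0.097. First find Macaulay duration:
  t   CF        PV=CF/(1+0.097)^t    t·PV
  1        42.50        38.7420        38.7420
  2        42.50        35.3163        70.6327
  3        42.50        32.1936        96.5807
  4       542.50       374.6047     1,498.4188
  Σ                    480.8566     1,704.3742
P = 480.8566; Macaulay duration = 1,704.3742 / 480.8566 = 3.54445 years.
Modified duration = D_Mac / (1 + y) = 3.54445 / 1.097 = 3.23104 years.

3.231 years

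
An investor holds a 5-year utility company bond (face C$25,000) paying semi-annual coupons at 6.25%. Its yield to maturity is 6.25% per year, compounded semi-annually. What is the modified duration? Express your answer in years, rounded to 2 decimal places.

Periodic yield y = 0.03125. First find Macaulay duration:
  t   CF        PV=CF/(1+0.03125)^t    t·PV
  1       781.25       757.5758       757.5758
  2       781.25       734.6189     1,469.2378
  3       781.25       712.3577     2,137.0732
  4       781.25       690.7711     2,763.0846
  5       781.25       669.8387     3,349.1934
  6       781.25       649.5405     3,897.2432
  7       781.25       629.8575     4,409.0024
  8       781.25       610.7709     4,886.1672
  9       781.25       592.2627     5,330.3642
  10   25,781.25    18,952.4061   189,524.0615
  Σ                 25,000.0000   218,523.0033
P = 25,000.0000; Macaulay duration = 218,523.0033 / 25,000.0000 = 8.74092 half-year periods = 4.37046 years.
Modified duration = D_Mac / (1 + y) = 4.37046 / 1.03125 = 4.23802 years.

4.24 years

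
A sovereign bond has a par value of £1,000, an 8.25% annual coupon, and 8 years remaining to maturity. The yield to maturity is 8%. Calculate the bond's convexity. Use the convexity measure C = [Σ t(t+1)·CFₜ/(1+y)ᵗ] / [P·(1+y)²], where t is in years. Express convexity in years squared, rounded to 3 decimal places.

With y = 0.08:
  t   CF        PV=CF/(1+0.08)^t    t·PV        t(t+1)·PV
  1        82.50        76.3889        76.3889         152.7778
  2        82.50        70.7305       141.4609         424.3827
  3        82.50        65.4912       196.4735         785.8939
  4        82.50        60.6400       242.5599       1,212.7993
  5        82.50        56.1481       280.7406       1,684.4434
  6        82.50        51.9890       311.9340       2,183.5378
  7        82.50        48.1380       336.9657       2,695.7256
  8     1,082.50       584.8411     4,678.7285      42,108.5569
  Σ                  1,014.3666     6,265.2519      51,248.1173
P = 1,014.3666.
Convexity = Σ t(t+1)·PV / [P·(1+y)²] = 51,248.1173 / (1,014.3666 × 1.166400) = 43.31472.

43.315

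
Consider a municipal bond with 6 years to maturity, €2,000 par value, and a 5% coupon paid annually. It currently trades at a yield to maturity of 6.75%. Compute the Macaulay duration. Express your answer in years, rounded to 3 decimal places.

5.295 years

Periodic yield y = 0.0675. Discount each cash flow and weight by its year:
  t   CF        PV=CF/(1+0.0675)^t    t·PV
  1       100.00        93.6768        93.6768
  2       100.00        87.7535       175.5069
  3       100.00        82.2046       246.6139
  4       100.00        77.0067       308.0268
  5       100.00        72.1374       360.6871
  6     2,100.00     1,419.0967     8,514.5802
  Σ                  1,831.8757     9,699.0918
Price P = Σ PV = 1,831.8757.
Macaulay duration = Σ(t·PV) / P = 9,699.0918 / 1,831.8757 = 5.29462 years.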